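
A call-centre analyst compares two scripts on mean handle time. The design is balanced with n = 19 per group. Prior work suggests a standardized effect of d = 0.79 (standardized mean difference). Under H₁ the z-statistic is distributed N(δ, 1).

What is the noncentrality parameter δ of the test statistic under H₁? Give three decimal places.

The noncentrality parameter scales effect size by the design's sample-size factor: δ = d·√(n/2) = 0.79 × √(19/2) = 2.4349

δ ≈ 2.435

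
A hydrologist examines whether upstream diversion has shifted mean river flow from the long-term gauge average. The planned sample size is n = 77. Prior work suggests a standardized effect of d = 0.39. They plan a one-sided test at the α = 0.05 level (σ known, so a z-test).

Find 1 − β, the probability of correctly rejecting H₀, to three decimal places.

Power ≈ 0.962

Noncentrality parameter: δ = d·√n = 0.39 × √77 = 3.4222
One-sided α = 0.05 → critical value z_{0.05} = 1.645.
Power = Φ(δ − 1.645) = Φ(1.777) = 0.9622.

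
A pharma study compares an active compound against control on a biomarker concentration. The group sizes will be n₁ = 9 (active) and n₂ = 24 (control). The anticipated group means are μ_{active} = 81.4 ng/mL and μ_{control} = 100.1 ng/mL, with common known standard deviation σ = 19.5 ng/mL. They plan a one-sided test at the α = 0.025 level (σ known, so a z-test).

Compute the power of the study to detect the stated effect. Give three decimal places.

Standardized effect: d = |μ_{active} − μ_{control}| / σ = |81.4 − 100.1| / 19.5 = 0.9590
Noncentrality parameter: δ = d / √(1/n₁ + 1/n₂) = 0.9590 / √(1/9 + 1/24) = 2.4534
One-sided α = 0.025 → critical value z_{0.025} = 1.960.
Power = Φ(δ − 1.960) = Φ(0.493) = 0.6892.

Power ≈ 0.689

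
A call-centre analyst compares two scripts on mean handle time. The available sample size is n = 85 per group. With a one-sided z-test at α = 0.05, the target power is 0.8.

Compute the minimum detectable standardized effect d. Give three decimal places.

Need Φ(δ − 1.645) = 0.8, so δ = 1.645 + 0.842 = 2.486.
δ = d·√(n/2) ⇒ d = δ/√(n/2) = 2.486/√(85/2) = 0.3814.

d ≈ 0.381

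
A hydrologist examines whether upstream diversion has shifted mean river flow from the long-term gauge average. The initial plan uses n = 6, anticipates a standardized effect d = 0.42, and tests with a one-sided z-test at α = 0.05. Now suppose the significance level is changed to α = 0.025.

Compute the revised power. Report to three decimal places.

Power ≈ 0.176

δ = d·√n = 0.42 × √6 = 1.0288 (unchanged). New critical value: z_{0.025} = 1.960.
Revised power = Φ(δ − 1.960) = Φ(-0.931) = 0.1759.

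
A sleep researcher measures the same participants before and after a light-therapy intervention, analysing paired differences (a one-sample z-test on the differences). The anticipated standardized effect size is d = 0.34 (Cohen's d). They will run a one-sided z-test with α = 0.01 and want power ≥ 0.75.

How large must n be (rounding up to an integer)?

For power 0.75 need Φ(δ − z_{0.01}) = 0.75, so δ = z_{0.01} + z_{0.25} = 2.326 + 0.674 = 3.001.
δ = d·√n ⇒ n = (δ/d)² = (3.001 / 0.34)² = 77.90.
Rounding up, n = 78.

n = 78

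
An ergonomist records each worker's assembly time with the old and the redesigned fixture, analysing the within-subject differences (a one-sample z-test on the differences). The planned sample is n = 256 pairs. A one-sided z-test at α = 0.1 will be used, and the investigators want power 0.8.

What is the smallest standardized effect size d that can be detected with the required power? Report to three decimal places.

Required noncentrality: δ = z_{0.1} + z_{0.20} = 1.282 + 0.842 = 2.123.
δ = d·√n ⇒ d = δ/√n = 2.123/√256 = 0.1327.

d ≈ 0.133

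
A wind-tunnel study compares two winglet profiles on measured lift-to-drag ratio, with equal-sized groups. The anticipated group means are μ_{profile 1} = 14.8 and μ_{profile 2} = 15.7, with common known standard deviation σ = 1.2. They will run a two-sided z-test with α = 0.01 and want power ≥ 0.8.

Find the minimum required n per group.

n = 42 per group

Standardized effect: d = |μ_{profile 1} − μ_{profile 2}| / σ = |14.8 − 15.7| / 1.2 = 0.7500
Set Φ(δ − 2.576) = 0.8; then δ − 2.576 = Φ⁻¹(0.8) = 0.842, giving δ = 3.417.
(For δ > 0 the lower-tail rejection region contributes negligibly to power, so the one-term inversion is standard.)
δ = d·√(n/2) ⇒ n = 2(δ/d)² = 2 × (3.417 / 0.7500)² = 41.53.
Rounding up, n = 42 per group.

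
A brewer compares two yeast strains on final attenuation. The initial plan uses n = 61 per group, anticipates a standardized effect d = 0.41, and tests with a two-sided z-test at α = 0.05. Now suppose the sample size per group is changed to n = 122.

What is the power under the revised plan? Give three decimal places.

Power ≈ 0.893

With n = 122 per group: δ = d·√(n/2) = 0.41 × √(122/2) = 3.2022. Critical value z_{0.025} = 1.960.
Revised power = Φ(δ − 1.960) + Φ(−δ − 1.960) = Φ(1.242) + Φ(-5.162) = 0.8929 + 0.0000 = 0.8929.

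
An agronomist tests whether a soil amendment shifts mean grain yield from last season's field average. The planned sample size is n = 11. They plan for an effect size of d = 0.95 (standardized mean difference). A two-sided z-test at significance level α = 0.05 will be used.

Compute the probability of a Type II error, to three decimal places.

β ≈ 0.117

Noncentrality parameter: δ = d·√n = 0.95 × √11 = 3.1508
Critical value for a two-sided test at α = 0.05: z_{α/2} = 1.960.
Power = Φ(δ − 1.960) + Φ(−δ − 1.960) = Φ(1.191) + Φ(-5.111) = 0.8831 + 0.0000 = 0.8831.
Type II error: β = 1 − power = 1 − 0.8831 = 0.1169.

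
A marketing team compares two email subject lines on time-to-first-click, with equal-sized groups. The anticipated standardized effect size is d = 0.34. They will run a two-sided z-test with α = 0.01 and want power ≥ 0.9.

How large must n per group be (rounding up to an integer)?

Set Φ(δ − 2.576) = 0.9; then δ − 2.576 = Φ⁻¹(0.9) = 1.282, giving δ = 3.857.
(The Φ(−δ − z_{α/2}) term is vanishingly small for δ > 0 and is dropped in the standard sample-size formula.)
δ = d·√(n/2) ⇒ n = 2(δ/d)² = 2 × (3.857 / 0.34)² = 257.43.
Round up to the next whole unit.

n = 258 per group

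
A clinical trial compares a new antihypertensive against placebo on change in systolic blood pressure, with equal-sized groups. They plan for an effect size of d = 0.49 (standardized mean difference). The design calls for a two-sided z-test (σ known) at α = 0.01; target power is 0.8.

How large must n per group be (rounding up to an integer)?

Set Φ(δ − 2.576) = 0.8; then δ − 2.576 = Φ⁻¹(0.8) = 0.842, giving δ = 3.417.
(The Φ(−δ − z_{α/2}) term is vanishingly small for δ > 0 and is dropped in the standard sample-size formula.)
δ = d·√(n/2) ⇒ n = 2(δ/d)² = 2 × (3.417 / 0.49)² = 97.28.
Rounding up, n = 98 per group.

n = 98 per group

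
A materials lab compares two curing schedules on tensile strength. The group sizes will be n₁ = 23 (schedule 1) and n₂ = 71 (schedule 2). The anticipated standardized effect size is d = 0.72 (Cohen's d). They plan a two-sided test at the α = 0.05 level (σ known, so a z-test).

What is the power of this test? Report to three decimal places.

Noncentrality parameter: δ = d / √(1/n₁ + 1/n₂) = 0.72 / √(1/23 + 1/71) = 3.0010
Critical value for a two-sided test at α = 0.05: z_{α/2} = 1.960.
Power = Φ(δ − 1.960) + Φ(−δ − 1.960) = Φ(1.041) + Φ(-4.961) = 0.8511 + 0.0000 = 0.8511.

Power ≈ 0.851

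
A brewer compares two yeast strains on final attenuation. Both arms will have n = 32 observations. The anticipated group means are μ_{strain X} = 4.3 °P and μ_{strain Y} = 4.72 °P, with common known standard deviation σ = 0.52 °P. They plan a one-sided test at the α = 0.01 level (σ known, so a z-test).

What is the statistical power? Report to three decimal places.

Standardized effect: d = |μ_{strain X} − μ_{strain Y}| / σ = |4.3 − 4.72| / 0.52 = 0.8077
Noncentrality parameter: δ = d·√(n/2) = 0.8077 × √(32/2) = 3.2308
Critical value for a one-sided test at α = 0.01: z_α = 2.326.
Power = P(Z > 2.326 − δ) = Φ(0.904) = 0.8171.

Power ≈ 0.817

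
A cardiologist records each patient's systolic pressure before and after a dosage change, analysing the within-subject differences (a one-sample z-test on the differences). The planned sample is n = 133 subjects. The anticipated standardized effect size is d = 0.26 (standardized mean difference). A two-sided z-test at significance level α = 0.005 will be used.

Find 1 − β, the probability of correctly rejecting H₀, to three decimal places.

Power ≈ 0.576

Noncentrality parameter: δ = d·√n = 0.26 × √133 = 2.9985
Critical value for a two-sided test at α = 0.005: z_{α/2} = 2.807.
Power = Φ(δ − 2.807) + Φ(−δ − 2.807) = Φ(0.191) + Φ(-5.806) = 0.5759 + 0.0000 = 0.5759.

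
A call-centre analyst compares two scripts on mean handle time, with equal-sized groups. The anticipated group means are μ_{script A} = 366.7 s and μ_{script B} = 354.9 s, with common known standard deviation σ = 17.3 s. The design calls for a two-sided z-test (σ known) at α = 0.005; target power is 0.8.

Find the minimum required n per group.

Standardized effect: d = |μ_{script A} − μ_{script B}| / σ = |366.7 − 354.9| / 17.3 = 0.6821
For power 0.8 need Φ(δ − z_{0.0025}) = 0.8, so δ = z_{0.0025} + z_{0.20} = 2.807 + 0.842 = 3.649.
(The Φ(−δ − z_{α/2}) term is vanishingly small for δ > 0 and is dropped in the standard sample-size formula.)
δ = d·√(n/2) ⇒ n = 2(δ/d)² = 2 × (3.649 / 0.6821)² = 57.23.
Round up to the next whole unit.

n = 58 per group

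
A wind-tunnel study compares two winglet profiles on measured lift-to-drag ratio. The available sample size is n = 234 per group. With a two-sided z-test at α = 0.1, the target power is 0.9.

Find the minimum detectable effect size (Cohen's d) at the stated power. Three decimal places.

Need Φ(δ − 1.645) = 0.9, so δ = 1.645 + 1.282 = 2.926.
(Lower-tail contribution to power is negligible for δ > 0.)
δ = d·√(n/2) ⇒ d = δ/√(n/2) = 2.926/√(234/2) = 0.2705.

d ≈ 0.271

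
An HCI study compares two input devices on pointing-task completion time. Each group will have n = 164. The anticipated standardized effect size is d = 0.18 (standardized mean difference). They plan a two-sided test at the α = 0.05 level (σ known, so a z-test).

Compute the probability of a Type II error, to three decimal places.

β ≈ 0.629

Noncentrality parameter: δ = d·√(n/2) = 0.18 × √(164/2) = 1.6300
Two-sided α = 0.05 → critical value z_{0.025} = 1.960.
Power = Φ(δ − 1.960) + Φ(−δ − 1.960) = Φ(-0.330) + Φ(-3.590) = 0.3707 + 0.0002 = 0.3709.
Type II error: β = 1 − power = 1 − 0.3709 = 0.6291.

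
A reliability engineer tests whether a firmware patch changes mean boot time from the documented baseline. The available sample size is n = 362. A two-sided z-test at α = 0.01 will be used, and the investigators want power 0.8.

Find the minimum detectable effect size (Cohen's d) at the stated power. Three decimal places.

Need Φ(δ − 2.576) = 0.8, so δ = 2.576 + 0.842 = 3.417.
(The second rejection-region term Φ(−δ − z_{α/2}) is negligible and dropped.)
δ = d·√n ⇒ d = δ/√n = 3.417/√362 = 0.1796.

d ≈ 0.180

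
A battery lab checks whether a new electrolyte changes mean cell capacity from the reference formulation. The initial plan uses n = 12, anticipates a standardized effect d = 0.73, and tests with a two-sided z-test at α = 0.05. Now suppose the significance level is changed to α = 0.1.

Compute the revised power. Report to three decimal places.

Power ≈ 0.812

δ = d·√n = 0.73 × √12 = 2.5288 (unchanged). New critical value: z_{0.05} = 1.645.
Revised power = Φ(δ − 1.645) + Φ(−δ − 1.645) = Φ(0.884) + Φ(-4.174) = 0.8116 + 0.0000 = 0.8117.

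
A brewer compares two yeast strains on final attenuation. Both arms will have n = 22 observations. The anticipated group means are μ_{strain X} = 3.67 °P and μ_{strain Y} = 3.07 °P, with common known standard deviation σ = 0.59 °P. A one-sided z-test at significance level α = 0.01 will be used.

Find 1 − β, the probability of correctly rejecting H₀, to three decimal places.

Power ≈ 0.852

Standardized effect: d = |μ_{strain X} − μ_{strain Y}| / σ = |3.67 − 3.07| / 0.59 = 1.0169
Noncentrality parameter: δ = d·√(n/2) = 1.0169 × √(22/2) = 3.3728
One-sided α = 0.01 → critical value z_{0.01} = 2.326.
Power = Φ(δ − 2.326) = Φ(1.046) = 0.8523.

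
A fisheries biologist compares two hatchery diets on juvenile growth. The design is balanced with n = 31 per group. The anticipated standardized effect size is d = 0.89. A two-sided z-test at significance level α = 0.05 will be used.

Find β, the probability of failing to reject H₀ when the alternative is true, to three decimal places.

Noncentrality parameter: δ = d·√(n/2) = 0.89 × √(31/2) = 3.5039
Critical value for a two-sided test at α = 0.05: z_{α/2} = 1.960.
Power = Φ(δ − 1.960) + Φ(−δ − 1.960) = Φ(1.544) + Φ(-5.464) = 0.9387 + 0.0000 = 0.9387.
Type II error: β = 1 − power = 1 − 0.9387 = 0.0613.

β ≈ 0.061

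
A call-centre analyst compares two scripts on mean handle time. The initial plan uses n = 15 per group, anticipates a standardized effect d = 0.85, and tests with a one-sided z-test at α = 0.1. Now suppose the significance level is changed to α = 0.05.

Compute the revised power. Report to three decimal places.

δ = d·√(n/2) = 0.85 × √(15/2) = 2.3278 (unchanged). New critical value: z_{0.05} = 1.645.
Revised power = Φ(δ − 1.645) = Φ(0.683) = 0.7527.

Power ≈ 0.753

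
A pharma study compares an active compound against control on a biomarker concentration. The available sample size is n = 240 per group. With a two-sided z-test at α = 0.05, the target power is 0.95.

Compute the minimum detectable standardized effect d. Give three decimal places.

Required noncentrality: δ = z_{0.025} + z_{0.05} = 1.960 + 1.645 = 3.605.
(The second rejection-region term Φ(−δ − z_{α/2}) is negligible and dropped.)
δ = d·√(n/2) ⇒ d = δ/√(n/2) = 3.605/√(240/2) = 0.3291.

d ≈ 0.329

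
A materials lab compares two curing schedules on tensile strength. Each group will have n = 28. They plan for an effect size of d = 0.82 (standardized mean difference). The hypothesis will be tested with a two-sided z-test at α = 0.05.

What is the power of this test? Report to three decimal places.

Noncentrality parameter: δ = d·√(n/2) = 0.82 × √(28/2) = 3.0682
Two-sided α = 0.05 → critical value z_{0.025} = 1.960.
Power = Φ(δ − 1.960) + Φ(−δ − 1.960) = Φ(1.108) + Φ(-5.028) = 0.8661 + 0.0000 = 0.8661.

Power ≈ 0.866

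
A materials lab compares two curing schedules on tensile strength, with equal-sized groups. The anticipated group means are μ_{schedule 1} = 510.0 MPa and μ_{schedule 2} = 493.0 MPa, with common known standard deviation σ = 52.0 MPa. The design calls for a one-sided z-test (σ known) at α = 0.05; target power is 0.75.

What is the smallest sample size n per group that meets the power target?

n = 101 per group

Standardized effect: d = |μ_{schedule 1} − μ_{schedule 2}| / σ = |510.0 − 493.0| / 52.0 = 0.3269
For power 0.75 need Φ(δ − z_{0.05}) = 0.75, so δ = z_{0.05} + z_{0.25} = 1.645 + 0.674 = 2.319.
δ = d·√(n/2) ⇒ n = 2(δ/d)² = 2 × (2.319 / 0.3269)² = 100.66.
Round up to the next whole unit.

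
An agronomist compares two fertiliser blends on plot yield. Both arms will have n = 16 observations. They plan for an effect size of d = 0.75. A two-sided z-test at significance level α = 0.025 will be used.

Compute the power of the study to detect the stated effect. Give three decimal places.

Noncentrality parameter: δ = d·√(n/2) = 0.75 × √(16/2) = 2.1213
Critical value for a two-sided test at α = 0.025: z_{α/2} = 2.241.
Power = Φ(δ − 2.241) + Φ(−δ − 2.241) = Φ(-0.120) + Φ(-4.363) = 0.4522 + 0.0000 = 0.4522.

Power ≈ 0.452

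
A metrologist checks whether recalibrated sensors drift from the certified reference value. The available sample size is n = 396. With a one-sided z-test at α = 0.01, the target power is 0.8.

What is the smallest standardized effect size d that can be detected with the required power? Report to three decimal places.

Need Φ(δ − 2.326) = 0.8, so δ = 2.326 + 0.842 = 3.168.
δ = d·√n ⇒ d = δ/√n = 3.168/√396 = 0.1592.

d ≈ 0.159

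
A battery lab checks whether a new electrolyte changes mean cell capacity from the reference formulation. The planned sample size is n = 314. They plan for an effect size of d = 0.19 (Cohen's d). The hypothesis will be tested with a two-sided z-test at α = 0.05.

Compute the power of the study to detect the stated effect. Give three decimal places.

Noncentrality parameter: δ = d·√n = 0.19 × √314 = 3.3668
Two-sided α = 0.05 → critical value z_{0.025} = 1.960.
Power = Φ(δ − 1.960) + Φ(−δ − 1.960) = Φ(1.407) + Φ(-5.327) = 0.9203 + 0.0000 = 0.9203.

Power ≈ 0.920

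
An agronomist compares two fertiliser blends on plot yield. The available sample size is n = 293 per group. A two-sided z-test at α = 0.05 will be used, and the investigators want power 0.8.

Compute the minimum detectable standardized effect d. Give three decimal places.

d ≈ 0.231

Required noncentrality: δ = z_{0.025} + z_{0.20} = 1.960 + 0.842 = 2.802.
(The second rejection-region term Φ(−δ − z_{α/2}) is negligible and dropped.)
δ = d·√(n/2) ⇒ d = δ/√(n/2) = 2.802/√(293/2) = 0.2315.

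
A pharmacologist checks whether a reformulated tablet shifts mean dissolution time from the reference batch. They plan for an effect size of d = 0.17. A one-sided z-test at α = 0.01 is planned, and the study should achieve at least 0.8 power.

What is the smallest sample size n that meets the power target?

n = 348

Set Φ(δ − 2.326) = 0.8; then δ − 2.326 = Φ⁻¹(0.8) = 0.842, giving δ = 3.168.
δ = d·√n ⇒ n = (δ/d)² = (3.168 / 0.17)² = 347.27.
Rounding up, n = 348.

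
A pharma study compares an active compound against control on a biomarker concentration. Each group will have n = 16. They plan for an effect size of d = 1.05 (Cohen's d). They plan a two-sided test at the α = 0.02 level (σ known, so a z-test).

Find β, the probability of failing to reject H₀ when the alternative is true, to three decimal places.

Noncentrality parameter: δ = d·√(n/2) = 1.05 × √(16/2) = 2.9698
Critical value for a two-sided test at α = 0.02: z_{α/2} = 2.326.
Power = Φ(δ − 2.326) + Φ(−δ − 2.326) = Φ(0.644) + Φ(-5.296) = 0.7401 + 0.0000 = 0.7401.
Type II error: β = 1 − power = 1 − 0.7401 = 0.2599.

β ≈ 0.260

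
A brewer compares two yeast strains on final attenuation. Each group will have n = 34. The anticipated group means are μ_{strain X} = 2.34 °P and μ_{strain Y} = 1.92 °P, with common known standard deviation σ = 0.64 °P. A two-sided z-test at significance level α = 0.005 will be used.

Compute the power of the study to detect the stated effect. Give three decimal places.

Power ≈ 0.460

Standardized effect: d = |μ_{strain X} − μ_{strain Y}| / σ = |2.34 − 1.92| / 0.64 = 0.6562
Noncentrality parameter: δ = d·√(n/2) = 0.6562 × √(34/2) = 2.7058
Two-sided α = 0.005 → critical value z_{0.0025} = 2.807.
Power = Φ(δ − 2.807) + Φ(−δ − 2.807) = Φ(-0.101) + Φ(-5.513) = 0.4597 + 0.0000 = 0.4597.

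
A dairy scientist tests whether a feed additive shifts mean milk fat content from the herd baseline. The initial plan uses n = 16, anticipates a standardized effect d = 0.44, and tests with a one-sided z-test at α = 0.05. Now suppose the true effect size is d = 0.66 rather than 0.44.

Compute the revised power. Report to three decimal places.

Power ≈ 0.840

With d = 0.66: δ = d·√n = 0.66 × √16 = 2.6400. Critical value z_{0.05} = 1.645.
Revised power = Φ(δ − 1.645) = Φ(0.995) = 0.8402.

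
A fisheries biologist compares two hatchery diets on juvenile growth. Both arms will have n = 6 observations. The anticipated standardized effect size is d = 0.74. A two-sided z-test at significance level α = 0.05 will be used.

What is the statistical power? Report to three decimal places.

Noncentrality parameter: δ = d·√(n/2) = 0.74 × √(6/2) = 1.2817
Two-sided α = 0.05 → critical value z_{0.025} = 1.960.
Power = Φ(δ − 1.960) + Φ(−δ − 1.960) = Φ(-0.678) + Φ(-3.242) = 0.2488 + 0.0006 = 0.2494.

Power ≈ 0.249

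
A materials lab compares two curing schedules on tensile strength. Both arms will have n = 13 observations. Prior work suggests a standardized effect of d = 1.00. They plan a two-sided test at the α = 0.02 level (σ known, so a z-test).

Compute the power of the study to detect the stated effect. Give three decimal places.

Noncentrality parameter: δ = d·√(n/2) = 1.00 × √(13/2) = 2.5495
Two-sided α = 0.02 → critical value z_{0.01} = 2.326.
Power = Φ(δ − 2.326) + Φ(−δ − 2.326) = Φ(0.223) + Φ(-4.876) = 0.5883 + 0.0000 = 0.5883.

Power ≈ 0.588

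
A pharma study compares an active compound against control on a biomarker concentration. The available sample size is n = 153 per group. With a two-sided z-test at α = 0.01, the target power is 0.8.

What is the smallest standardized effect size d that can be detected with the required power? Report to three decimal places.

Required noncentrality: δ = z_{0.005} + z_{0.20} = 2.576 + 0.842 = 3.417.
(Lower-tail contribution to power is negligible for δ > 0.)
δ = d·√(n/2) ⇒ d = δ/√(n/2) = 3.417/√(153/2) = 0.3907.

d ≈ 0.391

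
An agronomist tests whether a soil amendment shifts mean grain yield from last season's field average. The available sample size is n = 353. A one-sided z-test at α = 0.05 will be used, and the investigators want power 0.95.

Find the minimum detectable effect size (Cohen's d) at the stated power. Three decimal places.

Need Φ(δ − 1.645) = 0.95, so δ = 1.645 + 1.645 = 3.290.
δ = d·√n ⇒ d = δ/√n = 3.290/√353 = 0.1751.

d ≈ 0.175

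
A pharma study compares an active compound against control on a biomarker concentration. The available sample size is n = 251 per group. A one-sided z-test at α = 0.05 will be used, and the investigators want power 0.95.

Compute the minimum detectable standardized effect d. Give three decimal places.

Need Φ(δ − 1.645) = 0.95, so δ = 1.645 + 1.645 = 3.290.
δ = d·√(n/2) ⇒ d = δ/√(n/2) = 3.290/√(251/2) = 0.2937.

d ≈ 0.294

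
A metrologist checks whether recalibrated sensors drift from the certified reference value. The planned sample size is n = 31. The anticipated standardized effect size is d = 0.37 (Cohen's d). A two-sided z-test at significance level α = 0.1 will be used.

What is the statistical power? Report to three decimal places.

Noncentrality parameter: δ = d·√n = 0.37 × √31 = 2.0601
Critical value for a two-sided test at α = 0.1: z_{α/2} = 1.645.
Power = Φ(δ − 1.645) + Φ(−δ − 1.645) = Φ(0.415) + Φ(-3.705) = 0.6610 + 0.0001 = 0.6611.

Power ≈ 0.661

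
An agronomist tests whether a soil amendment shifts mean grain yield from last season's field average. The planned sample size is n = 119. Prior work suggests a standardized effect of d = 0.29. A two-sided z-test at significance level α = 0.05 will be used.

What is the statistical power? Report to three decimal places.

Noncentrality parameter: δ = d·√n = 0.29 × √119 = 3.1635
Critical value for a two-sided test at α = 0.05: z_{α/2} = 1.960.
Power = Φ(δ − 1.960) + Φ(−δ − 1.960) = Φ(1.204) + Φ(-5.123) = 0.8856 + 0.0000 = 0.8856.

Power ≈ 0.886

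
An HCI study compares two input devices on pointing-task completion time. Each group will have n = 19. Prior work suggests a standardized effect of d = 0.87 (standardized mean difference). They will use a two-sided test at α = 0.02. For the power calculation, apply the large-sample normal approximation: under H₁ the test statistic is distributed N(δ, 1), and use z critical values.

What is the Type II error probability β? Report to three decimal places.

β ≈ 0.361

Noncentrality parameter: δ = d·√(n/2) = 0.87 × √(19/2) = 2.6815
Two-sided α = 0.02 → critical value z_{0.01} = 2.326.
Power = Φ(δ − 2.326) + Φ(−δ − 2.326) = Φ(0.355) + Φ(-5.008) = 0.6388 + 0.0000 = 0.6388.
Type II error: β = 1 − power = 1 − 0.6388 = 0.3612.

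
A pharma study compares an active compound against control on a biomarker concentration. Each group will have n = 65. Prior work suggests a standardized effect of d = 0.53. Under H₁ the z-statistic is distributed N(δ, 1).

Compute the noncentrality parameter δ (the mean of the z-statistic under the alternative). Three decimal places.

δ = d·√(n/2) = 0.53 × √(65/2) = 3.0215

δ ≈ 3.021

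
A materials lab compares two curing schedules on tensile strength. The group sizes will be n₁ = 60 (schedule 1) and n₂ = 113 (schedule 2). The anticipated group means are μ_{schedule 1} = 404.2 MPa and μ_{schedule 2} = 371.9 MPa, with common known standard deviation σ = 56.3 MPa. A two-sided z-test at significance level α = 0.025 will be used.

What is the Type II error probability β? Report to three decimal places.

Standardized effect: d = |μ_{schedule 1} − μ_{schedule 2}| / σ = |404.2 − 371.9| / 56.3 = 0.5737
Noncentrality parameter: δ = d / √(1/n₁ + 1/n₂) = 0.5737 / √(1/60 + 1/113) = 3.5916
Critical value for a two-sided test at α = 0.025: z_{α/2} = 2.241.
Power = Φ(δ − 2.241) + Φ(−δ − 2.241) = Φ(1.350) + Φ(-5.833) = 0.9115 + 0.0000 = 0.9115.
Type II error: β = 1 − power = 1 − 0.9115 = 0.0885.

β ≈ 0.088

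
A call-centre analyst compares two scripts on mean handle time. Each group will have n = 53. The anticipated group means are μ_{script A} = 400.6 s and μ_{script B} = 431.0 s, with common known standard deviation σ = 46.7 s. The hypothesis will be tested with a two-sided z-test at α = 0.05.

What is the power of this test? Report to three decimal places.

Power ≈ 0.918

Standardized effect: d = |μ_{script A} − μ_{script B}| / σ = |400.6 − 431.0| / 46.7 = 0.6510
Noncentrality parameter: δ = d·√(n/2) = 0.6510 × √(53/2) = 3.3510
Critical value for a two-sided test at α = 0.05: z_{α/2} = 1.960.
Power = Φ(δ − 1.960) + Φ(−δ − 1.960) = Φ(1.391) + Φ(-5.311) = 0.9179 + 0.0000 = 0.9179.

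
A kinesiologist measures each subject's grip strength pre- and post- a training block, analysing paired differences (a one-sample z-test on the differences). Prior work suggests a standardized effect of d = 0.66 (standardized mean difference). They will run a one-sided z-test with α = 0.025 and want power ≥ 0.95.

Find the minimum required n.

Set Φ(δ − 1.960) = 0.95; then δ − 1.960 = Φ⁻¹(0.95) = 1.645, giving δ = 3.605.
δ = d·√n ⇒ n = (δ/d)² = (3.605 / 0.66)² = 29.83.
Round up to the next whole unit.

n = 30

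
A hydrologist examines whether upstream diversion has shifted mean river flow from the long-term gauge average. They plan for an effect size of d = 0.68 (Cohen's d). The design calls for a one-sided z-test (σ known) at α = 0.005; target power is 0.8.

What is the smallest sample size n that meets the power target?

n = 26

For power 0.8 need Φ(δ − z_{0.005}) = 0.8, so δ = z_{0.005} + z_{0.20} = 2.576 + 0.842 = 3.417.
δ = d·√n ⇒ n = (δ/d)² = (3.417 / 0.68)² = 25.26.
Round up to the next whole unit.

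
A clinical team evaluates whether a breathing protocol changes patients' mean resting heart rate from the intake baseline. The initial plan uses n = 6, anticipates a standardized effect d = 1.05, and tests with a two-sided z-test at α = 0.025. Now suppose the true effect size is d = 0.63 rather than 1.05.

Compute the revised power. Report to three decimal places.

Power ≈ 0.243

With d = 0.63: δ = d·√n = 0.63 × √6 = 1.5432. Critical value z_{0.0125} = 2.241.
Revised power = Φ(δ − 2.241) + Φ(−δ − 2.241) = Φ(-0.698) + Φ(-3.785) = 0.2425 + 0.0001 = 0.2426.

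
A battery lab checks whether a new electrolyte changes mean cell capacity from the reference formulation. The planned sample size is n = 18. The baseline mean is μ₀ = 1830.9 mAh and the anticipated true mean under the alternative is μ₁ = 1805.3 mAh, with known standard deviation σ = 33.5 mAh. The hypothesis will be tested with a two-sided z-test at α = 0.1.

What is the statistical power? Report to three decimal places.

Power ≈ 0.945

Standardized effect: d = |μ₁ − μ₀| / σ = |1805.3 − 1830.9| / 33.5 = 0.7642
Noncentrality parameter: δ = d·√n = 0.7642 × √18 = 3.2421
Two-sided α = 0.1 → critical value z_{0.05} = 1.645.
Power = Φ(δ − 1.645) + Φ(−δ − 1.645) = Φ(1.597) + Φ(-4.887) = 0.9449 + 0.0000 = 0.9449.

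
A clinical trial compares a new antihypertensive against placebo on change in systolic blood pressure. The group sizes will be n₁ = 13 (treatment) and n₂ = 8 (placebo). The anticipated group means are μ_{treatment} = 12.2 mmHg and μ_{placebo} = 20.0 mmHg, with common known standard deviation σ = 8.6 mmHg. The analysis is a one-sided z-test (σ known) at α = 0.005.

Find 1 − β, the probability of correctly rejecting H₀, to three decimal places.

Power ≈ 0.289

Standardized effect: d = |μ_{treatment} − μ_{placebo}| / σ = |12.2 − 20.0| / 8.6 = 0.9070
Noncentrality parameter: δ = d / √(1/n₁ + 1/n₂) = 0.9070 / √(1/13 + 1/8) = 2.0184
One-sided α = 0.005 → critical value z_{0.005} = 2.576.
Power = Φ(δ − 2.576) = Φ(-0.557) = 0.2886.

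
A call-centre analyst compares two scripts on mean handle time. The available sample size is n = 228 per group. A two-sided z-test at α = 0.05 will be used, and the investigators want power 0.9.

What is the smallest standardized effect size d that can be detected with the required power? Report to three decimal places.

d ≈ 0.304

Required noncentrality: δ = z_{0.025} + z_{0.10} = 1.960 + 1.282 = 3.242.
(The second rejection-region term Φ(−δ − z_{α/2}) is negligible and dropped.)
δ = d·√(n/2) ⇒ d = δ/√(n/2) = 3.242/√(228/2) = 0.3036.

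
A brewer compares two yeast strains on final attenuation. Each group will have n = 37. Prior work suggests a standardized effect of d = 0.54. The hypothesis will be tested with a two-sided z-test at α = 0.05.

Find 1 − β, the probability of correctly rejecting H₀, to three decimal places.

Power ≈ 0.642

Noncentrality parameter: λ = d·√(n/2) = 0.54 × √(37/2) = 2.3226
Two-sided α = 0.05 → critical value z_{0.025} = 1.960.
Power = Φ(λ − 1.960) + Φ(−λ − 1.960) = Φ(0.363) + Φ(-4.283) = 0.6416 + 0.0000 = 0.6416.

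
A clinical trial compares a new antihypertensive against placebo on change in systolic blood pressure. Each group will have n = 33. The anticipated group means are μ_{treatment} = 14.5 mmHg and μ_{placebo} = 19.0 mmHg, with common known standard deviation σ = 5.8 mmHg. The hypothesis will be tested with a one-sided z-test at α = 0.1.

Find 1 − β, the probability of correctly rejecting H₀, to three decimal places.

Standardized effect: d = |μ_{treatment} − μ_{placebo}| / σ = |14.5 − 19.0| / 5.8 = 0.7759
Noncentrality parameter: δ = d·√(n/2) = 0.7759 × √(33/2) = 3.1516
One-sided α = 0.1 → critical value z_{0.1} = 1.282.
Power = Φ(δ − 1.282) = Φ(1.870) = 0.9693.

Power ≈ 0.969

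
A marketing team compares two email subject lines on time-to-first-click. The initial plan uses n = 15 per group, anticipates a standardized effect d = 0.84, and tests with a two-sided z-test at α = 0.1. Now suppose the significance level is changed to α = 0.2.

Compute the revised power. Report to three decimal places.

δ = d·√(n/2) = 0.84 × √(15/2) = 2.3004 (unchanged). New critical value: z_{0.1} = 1.282.
Revised power = Φ(δ − 1.282) + Φ(−δ − 1.282) = Φ(1.019) + Φ(-3.582) = 0.8459 + 0.0002 = 0.8460.

Power ≈ 0.846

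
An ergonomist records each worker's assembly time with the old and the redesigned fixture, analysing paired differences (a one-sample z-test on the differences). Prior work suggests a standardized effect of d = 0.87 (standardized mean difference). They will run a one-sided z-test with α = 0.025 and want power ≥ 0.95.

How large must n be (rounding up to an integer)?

Set Φ(δ − 1.960) = 0.95; then δ − 1.960 = Φ⁻¹(0.95) = 1.645, giving δ = 3.605.
δ = d·√n ⇒ n = (δ/d)² = (3.605 / 0.87)² = 17.17.
Rounding up, n = 18.

n = 18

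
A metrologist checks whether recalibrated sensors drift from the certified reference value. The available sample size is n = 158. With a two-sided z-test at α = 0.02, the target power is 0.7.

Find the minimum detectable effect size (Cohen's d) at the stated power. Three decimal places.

d ≈ 0.227

Required noncentrality: δ = z_{0.01} + z_{0.30} = 2.326 + 0.524 = 2.851.
(Lower-tail contribution to power is negligible for δ > 0.)
δ = d·√n ⇒ d = δ/√n = 2.851/√158 = 0.2268.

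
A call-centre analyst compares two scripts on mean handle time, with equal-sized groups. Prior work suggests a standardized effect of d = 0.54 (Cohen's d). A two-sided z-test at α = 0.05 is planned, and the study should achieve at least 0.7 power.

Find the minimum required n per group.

For power 0.7 need Φ(δ − z_{0.025}) = 0.7, so δ = z_{0.025} + z_{0.30} = 1.960 + 0.524 = 2.484.
(Ignoring the negligible lower-tail rejection probability gives the usual closed-form inversion.)
δ = d·√(n/2) ⇒ n = 2(δ/d)² = 2 × (2.484 / 0.54)² = 42.33.
Rounding up, n = 43 per group.

n = 43 per group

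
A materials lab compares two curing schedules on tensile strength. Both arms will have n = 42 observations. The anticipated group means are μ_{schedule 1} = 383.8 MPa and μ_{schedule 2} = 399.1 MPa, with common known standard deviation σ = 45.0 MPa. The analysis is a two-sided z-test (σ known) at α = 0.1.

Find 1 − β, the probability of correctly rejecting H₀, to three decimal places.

Standardized effect: d = |μ_{schedule 1} − μ_{schedule 2}| / σ = |383.8 − 399.1| / 45.0 = 0.3400
Noncentrality parameter: δ = d·√(n/2) = 0.3400 × √(42/2) = 1.5581
Critical value for a two-sided test at α = 0.1: z_{α/2} = 1.645.
Power = Φ(δ − 1.645) + Φ(−δ − 1.645) = Φ(-0.087) + Φ(-3.203) = 0.4654 + 0.0007 = 0.4661.

Power ≈ 0.466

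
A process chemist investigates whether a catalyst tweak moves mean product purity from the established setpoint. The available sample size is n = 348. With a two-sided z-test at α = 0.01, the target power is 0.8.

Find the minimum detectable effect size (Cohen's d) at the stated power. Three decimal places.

d ≈ 0.183

Need Φ(δ − 2.576) = 0.8, so δ = 2.576 + 0.842 = 3.417.
(The second rejection-region term Φ(−δ − z_{α/2}) is negligible and dropped.)
δ = d·√n ⇒ d = δ/√n = 3.417/√348 = 0.1832.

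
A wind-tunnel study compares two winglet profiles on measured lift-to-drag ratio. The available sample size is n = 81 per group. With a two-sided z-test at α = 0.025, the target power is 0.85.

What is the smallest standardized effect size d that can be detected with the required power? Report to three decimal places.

d ≈ 0.515

Need Φ(δ − 2.241) = 0.85, so δ = 2.241 + 1.036 = 3.278.
(The second rejection-region term Φ(−δ − z_{α/2}) is negligible and dropped.)
δ = d·√(n/2) ⇒ d = δ/√(n/2) = 3.278/√(81/2) = 0.5151.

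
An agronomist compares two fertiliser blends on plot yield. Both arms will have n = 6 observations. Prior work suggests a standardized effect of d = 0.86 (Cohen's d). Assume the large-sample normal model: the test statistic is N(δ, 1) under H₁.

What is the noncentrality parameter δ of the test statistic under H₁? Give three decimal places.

δ ≈ 1.490

The noncentrality parameter scales effect size by the design's sample-size factor: δ = d·√(n/2) = 0.86 × √(6/2) = 1.4896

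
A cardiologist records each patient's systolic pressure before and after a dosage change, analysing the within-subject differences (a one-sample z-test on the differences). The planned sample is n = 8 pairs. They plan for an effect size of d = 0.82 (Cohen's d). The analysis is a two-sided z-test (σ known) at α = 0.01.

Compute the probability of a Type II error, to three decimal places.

Noncentrality parameter: δ = d·√n = 0.82 × √8 = 2.3193
Two-sided α = 0.01 → critical value z_{0.005} = 2.576.
Power = Φ(δ − 2.576) + Φ(−δ − 2.576) = Φ(-0.257) + Φ(-4.895) = 0.3988 + 0.0000 = 0.3988.
Type II error: β = 1 − power = 1 − 0.3988 = 0.6012.

β ≈ 0.601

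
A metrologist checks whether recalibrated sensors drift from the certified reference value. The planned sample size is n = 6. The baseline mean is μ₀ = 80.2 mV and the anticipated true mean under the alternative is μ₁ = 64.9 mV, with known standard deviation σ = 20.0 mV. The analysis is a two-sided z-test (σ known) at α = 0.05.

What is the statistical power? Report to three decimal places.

Power ≈ 0.466

Standardized effect: d = |μ₁ − μ₀| / σ = |64.9 − 80.2| / 20.0 = 0.7650
Noncentrality parameter: δ = d·√n = 0.7650 × √6 = 1.8739
Two-sided α = 0.05 → critical value z_{0.025} = 1.960.
Power = Φ(δ − 1.960) + Φ(−δ − 1.960) = Φ(-0.086) + Φ(-3.834) = 0.4657 + 0.0001 = 0.4658.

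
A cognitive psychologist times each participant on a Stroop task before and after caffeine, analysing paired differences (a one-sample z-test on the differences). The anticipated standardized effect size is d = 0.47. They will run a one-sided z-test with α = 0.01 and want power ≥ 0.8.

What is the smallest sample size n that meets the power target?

n = 46

Set Φ(δ − 2.326) = 0.8; then δ − 2.326 = Φ⁻¹(0.8) = 0.842, giving δ = 3.168.
δ = d·√n ⇒ n = (δ/d)² = (3.168 / 0.47)² = 45.43.
Rounding up, n = 46.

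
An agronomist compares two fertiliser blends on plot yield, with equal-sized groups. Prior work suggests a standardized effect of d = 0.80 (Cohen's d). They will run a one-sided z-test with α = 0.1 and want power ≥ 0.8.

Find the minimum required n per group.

n = 15 per group

For power 0.8 need Φ(δ − z_{0.1}) = 0.8, so δ = z_{0.1} + z_{0.20} = 1.282 + 0.842 = 2.123.
δ = d·√(n/2) ⇒ n = 2(δ/d)² = 2 × (2.123 / 0.80)² = 14.09.
Round up to the next whole unit.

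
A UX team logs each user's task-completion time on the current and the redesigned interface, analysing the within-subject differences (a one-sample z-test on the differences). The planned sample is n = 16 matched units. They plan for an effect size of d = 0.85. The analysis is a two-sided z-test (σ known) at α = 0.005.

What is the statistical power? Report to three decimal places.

Noncentrality parameter: δ = d·√n = 0.85 × √16 = 3.4000
Critical value for a two-sided test at α = 0.005: z_{α/2} = 2.807.
Power = Φ(δ − 2.807) + Φ(−δ − 2.807) = Φ(0.593) + Φ(-6.207) = 0.7234 + 0.0000 = 0.7234.

Power ≈ 0.723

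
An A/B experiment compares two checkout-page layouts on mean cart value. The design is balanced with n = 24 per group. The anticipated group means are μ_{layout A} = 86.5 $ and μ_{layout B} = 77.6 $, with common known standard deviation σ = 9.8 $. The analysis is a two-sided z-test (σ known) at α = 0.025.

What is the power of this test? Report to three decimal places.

Standardized effect: d = |μ_{layout A} − μ_{layout B}| / σ = |86.5 − 77.6| / 9.8 = 0.9082
Noncentrality parameter: δ = d·√(n/2) = 0.9082 × √(24/2) = 3.1460
Critical value for a two-sided test at α = 0.025: z_{α/2} = 2.241.
Power = Φ(δ − 2.241) + Φ(−δ − 2.241) = Φ(0.905) + Φ(-5.387) = 0.8172 + 0.0000 = 0.8172.

Power ≈ 0.817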